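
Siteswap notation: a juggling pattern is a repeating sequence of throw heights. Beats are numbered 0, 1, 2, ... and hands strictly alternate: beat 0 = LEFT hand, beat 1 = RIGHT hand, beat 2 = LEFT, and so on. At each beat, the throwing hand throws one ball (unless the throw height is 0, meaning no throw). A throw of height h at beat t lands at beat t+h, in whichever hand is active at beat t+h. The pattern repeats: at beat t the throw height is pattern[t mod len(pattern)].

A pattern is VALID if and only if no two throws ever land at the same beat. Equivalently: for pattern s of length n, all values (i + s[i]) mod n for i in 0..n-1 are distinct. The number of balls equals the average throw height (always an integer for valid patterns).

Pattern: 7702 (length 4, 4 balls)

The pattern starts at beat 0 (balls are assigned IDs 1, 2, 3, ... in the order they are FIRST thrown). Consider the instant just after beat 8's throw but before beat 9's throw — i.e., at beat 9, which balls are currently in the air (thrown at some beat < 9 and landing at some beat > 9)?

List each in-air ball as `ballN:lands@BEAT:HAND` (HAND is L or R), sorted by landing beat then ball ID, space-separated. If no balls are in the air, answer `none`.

Answer: ball4:lands@11:R ball3:lands@12:L ball2:lands@15:R

Derivation:
Beat 0 (L): throw ball1 h=7 -> lands@7:R; in-air after throw: [b1@7:R]
Beat 1 (R): throw ball2 h=7 -> lands@8:L; in-air after throw: [b1@7:R b2@8:L]
Beat 3 (R): throw ball3 h=2 -> lands@5:R; in-air after throw: [b3@5:R b1@7:R b2@8:L]
Beat 4 (L): throw ball4 h=7 -> lands@11:R; in-air after throw: [b3@5:R b1@7:R b2@8:L b4@11:R]
Beat 5 (R): throw ball3 h=7 -> lands@12:L; in-air after throw: [b1@7:R b2@8:L b4@11:R b3@12:L]
Beat 7 (R): throw ball1 h=2 -> lands@9:R; in-air after throw: [b2@8:L b1@9:R b4@11:R b3@12:L]
Beat 8 (L): throw ball2 h=7 -> lands@15:R; in-air after throw: [b1@9:R b4@11:R b3@12:L b2@15:R]
Beat 9 (R): throw ball1 h=7 -> lands@16:L; in-air after throw: [b4@11:R b3@12:L b2@15:R b1@16:L]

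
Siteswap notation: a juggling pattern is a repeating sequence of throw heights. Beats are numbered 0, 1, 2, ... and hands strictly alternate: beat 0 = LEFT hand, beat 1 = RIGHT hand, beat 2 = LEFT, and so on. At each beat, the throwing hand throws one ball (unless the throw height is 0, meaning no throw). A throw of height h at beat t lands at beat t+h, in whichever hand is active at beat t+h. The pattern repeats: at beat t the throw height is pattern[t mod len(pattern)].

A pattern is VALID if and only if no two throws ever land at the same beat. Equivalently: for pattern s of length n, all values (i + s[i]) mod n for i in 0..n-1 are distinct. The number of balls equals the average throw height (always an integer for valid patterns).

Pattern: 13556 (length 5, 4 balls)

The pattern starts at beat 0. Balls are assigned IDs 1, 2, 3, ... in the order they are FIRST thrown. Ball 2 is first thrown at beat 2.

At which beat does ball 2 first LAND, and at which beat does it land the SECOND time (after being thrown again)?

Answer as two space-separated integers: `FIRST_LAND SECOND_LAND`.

Answer: 7 12

Derivation:
Beat 0 (L): throw ball1 h=1 -> lands@1:R; in-air after throw: [b1@1:R]
Beat 1 (R): throw ball1 h=3 -> lands@4:L; in-air after throw: [b1@4:L]
Beat 2 (L): throw ball2 h=5 -> lands@7:R; in-air after throw: [b1@4:L b2@7:R]
Beat 3 (R): throw ball3 h=5 -> lands@8:L; in-air after throw: [b1@4:L b2@7:R b3@8:L]
Beat 4 (L): throw ball1 h=6 -> lands@10:L; in-air after throw: [b2@7:R b3@8:L b1@10:L]
Beat 5 (R): throw ball4 h=1 -> lands@6:L; in-air after throw: [b4@6:L b2@7:R b3@8:L b1@10:L]
Beat 6 (L): throw ball4 h=3 -> lands@9:R; in-air after throw: [b2@7:R b3@8:L b4@9:R b1@10:L]
Beat 7 (R): throw ball2 h=5 -> lands@12:L; in-air after throw: [b3@8:L b4@9:R b1@10:L b2@12:L]
Beat 8 (L): throw ball3 h=5 -> lands@13:R; in-air after throw: [b4@9:R b1@10:L b2@12:L b3@13:R]
Beat 9 (R): throw ball4 h=6 -> lands@15:R; in-air after throw: [b1@10:L b2@12:L b3@13:R b4@15:R]
Beat 10 (L): throw ball1 h=1 -> lands@11:R; in-air after throw: [b1@11:R b2@12:L b3@13:R b4@15:R]
Beat 11 (R): throw ball1 h=3 -> lands@14:L; in-air after throw: [b2@12:L b3@13:R b1@14:L b4@15:R]
Ball 2: thrown@2 h=5 -> first land @7; rethrown@7 h=5 -> second land @12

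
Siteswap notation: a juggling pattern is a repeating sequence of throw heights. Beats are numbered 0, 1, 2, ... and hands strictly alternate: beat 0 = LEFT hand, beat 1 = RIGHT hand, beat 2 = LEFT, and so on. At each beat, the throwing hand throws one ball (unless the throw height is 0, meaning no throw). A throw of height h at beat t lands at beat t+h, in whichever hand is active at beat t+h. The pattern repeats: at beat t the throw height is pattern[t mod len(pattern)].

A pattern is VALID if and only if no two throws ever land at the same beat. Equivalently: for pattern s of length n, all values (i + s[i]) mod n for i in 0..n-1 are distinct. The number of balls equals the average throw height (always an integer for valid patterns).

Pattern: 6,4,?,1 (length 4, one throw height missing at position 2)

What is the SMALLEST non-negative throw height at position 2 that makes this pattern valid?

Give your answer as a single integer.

Answer: 1

Derivation:
i=0: (0 + 6) mod 4 = 2
i=1: (1 + 4) mod 4 = 1
i=2: s[i]=? (unknown)
i=3: (3 + 1) mod 4 = 0
Known residues: [0, 1, 2]; need a permutation of 0..3, so missing residue r = 3
Need (2 + s) mod 4 = 3; smallest s = (3 - 2) mod 4 = 1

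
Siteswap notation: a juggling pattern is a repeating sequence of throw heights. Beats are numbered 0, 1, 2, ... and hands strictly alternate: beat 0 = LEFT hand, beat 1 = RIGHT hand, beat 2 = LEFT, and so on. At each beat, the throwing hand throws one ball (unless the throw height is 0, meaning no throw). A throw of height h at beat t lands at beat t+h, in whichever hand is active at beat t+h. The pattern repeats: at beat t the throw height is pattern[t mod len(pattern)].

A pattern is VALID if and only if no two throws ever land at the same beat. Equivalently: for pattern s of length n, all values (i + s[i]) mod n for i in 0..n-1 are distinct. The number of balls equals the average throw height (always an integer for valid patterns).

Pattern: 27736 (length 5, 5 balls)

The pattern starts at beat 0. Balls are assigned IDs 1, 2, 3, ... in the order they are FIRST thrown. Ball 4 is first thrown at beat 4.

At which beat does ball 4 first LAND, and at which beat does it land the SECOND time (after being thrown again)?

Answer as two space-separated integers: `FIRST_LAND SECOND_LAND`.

Beat 0 (L): throw ball1 h=2 -> lands@2:L; in-air after throw: [b1@2:L]
Beat 1 (R): throw ball2 h=7 -> lands@8:L; in-air after throw: [b1@2:L b2@8:L]
Beat 2 (L): throw ball1 h=7 -> lands@9:R; in-air after throw: [b2@8:L b1@9:R]
Beat 3 (R): throw ball3 h=3 -> lands@6:L; in-air after throw: [b3@6:L b2@8:L b1@9:R]
Beat 4 (L): throw ball4 h=6 -> lands@10:L; in-air after throw: [b3@6:L b2@8:L b1@9:R b4@10:L]
Beat 5 (R): throw ball5 h=2 -> lands@7:R; in-air after throw: [b3@6:L b5@7:R b2@8:L b1@9:R b4@10:L]
Beat 6 (L): throw ball3 h=7 -> lands@13:R; in-air after throw: [b5@7:R b2@8:L b1@9:R b4@10:L b3@13:R]
Beat 7 (R): throw ball5 h=7 -> lands@14:L; in-air after throw: [b2@8:L b1@9:R b4@10:L b3@13:R b5@14:L]
Beat 8 (L): throw ball2 h=3 -> lands@11:R; in-air after throw: [b1@9:R b4@10:L b2@11:R b3@13:R b5@14:L]
Beat 9 (R): throw ball1 h=6 -> lands@15:R; in-air after throw: [b4@10:L b2@11:R b3@13:R b5@14:L b1@15:R]
Beat 10 (L): throw ball4 h=2 -> lands@12:L; in-air after throw: [b2@11:R b4@12:L b3@13:R b5@14:L b1@15:R]
Beat 11 (R): throw ball2 h=7 -> lands@18:L; in-air after throw: [b4@12:L b3@13:R b5@14:L b1@15:R b2@18:L]
Ball 4: thrown@4 h=6 -> first land @10; rethrown@10 h=2 -> second land @12

Answer: 10 12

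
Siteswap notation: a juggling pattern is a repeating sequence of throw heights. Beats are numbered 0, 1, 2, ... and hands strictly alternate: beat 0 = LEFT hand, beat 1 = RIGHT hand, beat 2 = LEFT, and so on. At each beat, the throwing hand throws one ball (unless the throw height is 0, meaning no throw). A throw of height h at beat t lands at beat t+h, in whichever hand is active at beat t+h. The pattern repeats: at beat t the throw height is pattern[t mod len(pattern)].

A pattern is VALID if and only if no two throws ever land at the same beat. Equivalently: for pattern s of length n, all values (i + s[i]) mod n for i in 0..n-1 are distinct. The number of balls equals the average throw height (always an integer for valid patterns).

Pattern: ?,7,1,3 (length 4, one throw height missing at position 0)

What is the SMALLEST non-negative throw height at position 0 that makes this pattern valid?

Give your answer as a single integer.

i=0: s[i]=? (unknown)
i=1: (1 + 7) mod 4 = 0
i=2: (2 + 1) mod 4 = 3
i=3: (3 + 3) mod 4 = 2
Known residues: [0, 2, 3]; need a permutation of 0..3, so missing residue r = 1
Need (0 + s) mod 4 = 1; smallest s = (1 - 0) mod 4 = 1

Answer: 1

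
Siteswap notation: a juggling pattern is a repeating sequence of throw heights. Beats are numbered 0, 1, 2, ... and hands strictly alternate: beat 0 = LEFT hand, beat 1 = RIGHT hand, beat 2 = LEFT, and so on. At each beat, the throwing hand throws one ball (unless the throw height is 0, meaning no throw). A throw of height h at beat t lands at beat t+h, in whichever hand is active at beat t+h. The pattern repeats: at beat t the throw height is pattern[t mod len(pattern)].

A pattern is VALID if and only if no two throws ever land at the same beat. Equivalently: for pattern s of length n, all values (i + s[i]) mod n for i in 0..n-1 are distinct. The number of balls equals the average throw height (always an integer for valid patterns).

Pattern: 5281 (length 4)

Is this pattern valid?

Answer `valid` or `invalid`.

Answer: valid

Derivation:
i=0: (i + s[i]) mod n = (0 + 5) mod 4 = 1
i=1: (i + s[i]) mod n = (1 + 2) mod 4 = 3
i=2: (i + s[i]) mod n = (2 + 8) mod 4 = 2
i=3: (i + s[i]) mod n = (3 + 1) mod 4 = 0
Residues: [1, 3, 2, 0], distinct: True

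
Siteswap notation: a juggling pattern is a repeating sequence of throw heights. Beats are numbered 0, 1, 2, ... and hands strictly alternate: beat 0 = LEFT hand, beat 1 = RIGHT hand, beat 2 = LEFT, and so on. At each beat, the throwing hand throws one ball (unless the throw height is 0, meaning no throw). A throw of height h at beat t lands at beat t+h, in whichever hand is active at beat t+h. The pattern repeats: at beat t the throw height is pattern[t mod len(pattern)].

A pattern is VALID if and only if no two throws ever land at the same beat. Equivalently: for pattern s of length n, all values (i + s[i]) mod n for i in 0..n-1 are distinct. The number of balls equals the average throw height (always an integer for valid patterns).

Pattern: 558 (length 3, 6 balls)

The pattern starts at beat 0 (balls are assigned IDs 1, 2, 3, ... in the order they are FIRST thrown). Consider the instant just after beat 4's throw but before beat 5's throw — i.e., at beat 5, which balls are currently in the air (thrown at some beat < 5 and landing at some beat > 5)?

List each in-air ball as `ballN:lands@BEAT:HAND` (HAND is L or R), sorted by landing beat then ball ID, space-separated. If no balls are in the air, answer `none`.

Answer: ball2:lands@6:L ball4:lands@8:L ball5:lands@9:R ball3:lands@10:L

Derivation:
Beat 0 (L): throw ball1 h=5 -> lands@5:R; in-air after throw: [b1@5:R]
Beat 1 (R): throw ball2 h=5 -> lands@6:L; in-air after throw: [b1@5:R b2@6:L]
Beat 2 (L): throw ball3 h=8 -> lands@10:L; in-air after throw: [b1@5:R b2@6:L b3@10:L]
Beat 3 (R): throw ball4 h=5 -> lands@8:L; in-air after throw: [b1@5:R b2@6:L b4@8:L b3@10:L]
Beat 4 (L): throw ball5 h=5 -> lands@9:R; in-air after throw: [b1@5:R b2@6:L b4@8:L b5@9:R b3@10:L]
Beat 5 (R): throw ball1 h=8 -> lands@13:R; in-air after throw: [b2@6:L b4@8:L b5@9:R b3@10:L b1@13:R]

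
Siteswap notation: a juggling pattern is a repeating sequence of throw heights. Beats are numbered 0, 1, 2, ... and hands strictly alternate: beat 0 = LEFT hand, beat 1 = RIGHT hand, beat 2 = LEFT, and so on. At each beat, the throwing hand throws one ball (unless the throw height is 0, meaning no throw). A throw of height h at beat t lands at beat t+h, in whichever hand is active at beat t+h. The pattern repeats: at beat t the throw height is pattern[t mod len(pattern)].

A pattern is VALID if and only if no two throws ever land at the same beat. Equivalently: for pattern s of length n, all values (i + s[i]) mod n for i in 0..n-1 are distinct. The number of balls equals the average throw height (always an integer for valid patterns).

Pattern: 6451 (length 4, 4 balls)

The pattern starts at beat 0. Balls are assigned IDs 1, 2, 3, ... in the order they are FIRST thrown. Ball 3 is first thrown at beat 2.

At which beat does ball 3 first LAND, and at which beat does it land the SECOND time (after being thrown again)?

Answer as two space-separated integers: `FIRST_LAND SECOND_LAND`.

Beat 0 (L): throw ball1 h=6 -> lands@6:L; in-air after throw: [b1@6:L]
Beat 1 (R): throw ball2 h=4 -> lands@5:R; in-air after throw: [b2@5:R b1@6:L]
Beat 2 (L): throw ball3 h=5 -> lands@7:R; in-air after throw: [b2@5:R b1@6:L b3@7:R]
Beat 3 (R): throw ball4 h=1 -> lands@4:L; in-air after throw: [b4@4:L b2@5:R b1@6:L b3@7:R]
Beat 4 (L): throw ball4 h=6 -> lands@10:L; in-air after throw: [b2@5:R b1@6:L b3@7:R b4@10:L]
Beat 5 (R): throw ball2 h=4 -> lands@9:R; in-air after throw: [b1@6:L b3@7:R b2@9:R b4@10:L]
Beat 6 (L): throw ball1 h=5 -> lands@11:R; in-air after throw: [b3@7:R b2@9:R b4@10:L b1@11:R]
Beat 7 (R): throw ball3 h=1 -> lands@8:L; in-air after throw: [b3@8:L b2@9:R b4@10:L b1@11:R]
Beat 8 (L): throw ball3 h=6 -> lands@14:L; in-air after throw: [b2@9:R b4@10:L b1@11:R b3@14:L]
Ball 3: thrown@2 h=5 -> first land @7; rethrown@7 h=1 -> second land @8

Answer: 7 8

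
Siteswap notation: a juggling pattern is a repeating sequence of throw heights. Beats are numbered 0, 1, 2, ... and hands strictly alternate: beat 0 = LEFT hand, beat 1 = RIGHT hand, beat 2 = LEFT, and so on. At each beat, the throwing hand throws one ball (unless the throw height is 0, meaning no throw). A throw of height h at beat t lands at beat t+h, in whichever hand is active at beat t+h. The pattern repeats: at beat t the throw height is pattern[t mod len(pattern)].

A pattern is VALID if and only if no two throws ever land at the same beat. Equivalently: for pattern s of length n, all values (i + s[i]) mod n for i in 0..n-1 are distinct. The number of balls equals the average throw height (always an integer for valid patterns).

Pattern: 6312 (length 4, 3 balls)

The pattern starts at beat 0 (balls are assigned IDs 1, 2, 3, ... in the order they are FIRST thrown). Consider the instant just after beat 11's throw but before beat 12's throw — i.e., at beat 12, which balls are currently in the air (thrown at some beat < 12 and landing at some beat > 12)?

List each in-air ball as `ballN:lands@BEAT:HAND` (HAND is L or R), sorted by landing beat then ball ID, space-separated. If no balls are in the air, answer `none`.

Answer: ball2:lands@13:R ball3:lands@14:L

Derivation:
Beat 0 (L): throw ball1 h=6 -> lands@6:L; in-air after throw: [b1@6:L]
Beat 1 (R): throw ball2 h=3 -> lands@4:L; in-air after throw: [b2@4:L b1@6:L]
Beat 2 (L): throw ball3 h=1 -> lands@3:R; in-air after throw: [b3@3:R b2@4:L b1@6:L]
Beat 3 (R): throw ball3 h=2 -> lands@5:R; in-air after throw: [b2@4:L b3@5:R b1@6:L]
Beat 4 (L): throw ball2 h=6 -> lands@10:L; in-air after throw: [b3@5:R b1@6:L b2@10:L]
Beat 5 (R): throw ball3 h=3 -> lands@8:L; in-air after throw: [b1@6:L b3@8:L b2@10:L]
Beat 6 (L): throw ball1 h=1 -> lands@7:R; in-air after throw: [b1@7:R b3@8:L b2@10:L]
Beat 7 (R): throw ball1 h=2 -> lands@9:R; in-air after throw: [b3@8:L b1@9:R b2@10:L]
Beat 8 (L): throw ball3 h=6 -> lands@14:L; in-air after throw: [b1@9:R b2@10:L b3@14:L]
Beat 9 (R): throw ball1 h=3 -> lands@12:L; in-air after throw: [b2@10:L b1@12:L b3@14:L]
Beat 10 (L): throw ball2 h=1 -> lands@11:R; in-air after throw: [b2@11:R b1@12:L b3@14:L]
Beat 11 (R): throw ball2 h=2 -> lands@13:R; in-air after throw: [b1@12:L b2@13:R b3@14:L]
Beat 12 (L): throw ball1 h=6 -> lands@18:L; in-air after throw: [b2@13:R b3@14:L b1@18:L]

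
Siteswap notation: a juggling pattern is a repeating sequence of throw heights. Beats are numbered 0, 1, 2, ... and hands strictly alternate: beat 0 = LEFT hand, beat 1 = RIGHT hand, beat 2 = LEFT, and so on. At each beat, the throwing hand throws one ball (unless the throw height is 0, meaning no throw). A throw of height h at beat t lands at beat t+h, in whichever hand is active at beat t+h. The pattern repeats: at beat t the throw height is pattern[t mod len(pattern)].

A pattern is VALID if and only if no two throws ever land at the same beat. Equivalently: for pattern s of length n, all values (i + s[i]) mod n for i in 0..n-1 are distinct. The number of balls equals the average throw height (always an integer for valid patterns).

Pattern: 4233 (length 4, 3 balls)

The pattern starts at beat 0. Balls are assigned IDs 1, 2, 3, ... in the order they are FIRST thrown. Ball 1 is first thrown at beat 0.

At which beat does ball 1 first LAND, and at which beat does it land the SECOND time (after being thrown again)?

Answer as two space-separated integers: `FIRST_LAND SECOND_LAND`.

Answer: 4 8

Derivation:
Beat 0 (L): throw ball1 h=4 -> lands@4:L; in-air after throw: [b1@4:L]
Beat 1 (R): throw ball2 h=2 -> lands@3:R; in-air after throw: [b2@3:R b1@4:L]
Beat 2 (L): throw ball3 h=3 -> lands@5:R; in-air after throw: [b2@3:R b1@4:L b3@5:R]
Beat 3 (R): throw ball2 h=3 -> lands@6:L; in-air after throw: [b1@4:L b3@5:R b2@6:L]
Beat 4 (L): throw ball1 h=4 -> lands@8:L; in-air after throw: [b3@5:R b2@6:L b1@8:L]
Beat 5 (R): throw ball3 h=2 -> lands@7:R; in-air after throw: [b2@6:L b3@7:R b1@8:L]
Beat 6 (L): throw ball2 h=3 -> lands@9:R; in-air after throw: [b3@7:R b1@8:L b2@9:R]
Beat 7 (R): throw ball3 h=3 -> lands@10:L; in-air after throw: [b1@8:L b2@9:R b3@10:L]
Beat 8 (L): throw ball1 h=4 -> lands@12:L; in-air after throw: [b2@9:R b3@10:L b1@12:L]
Ball 1: thrown@0 h=4 -> first land @4; rethrown@4 h=4 -> second land @8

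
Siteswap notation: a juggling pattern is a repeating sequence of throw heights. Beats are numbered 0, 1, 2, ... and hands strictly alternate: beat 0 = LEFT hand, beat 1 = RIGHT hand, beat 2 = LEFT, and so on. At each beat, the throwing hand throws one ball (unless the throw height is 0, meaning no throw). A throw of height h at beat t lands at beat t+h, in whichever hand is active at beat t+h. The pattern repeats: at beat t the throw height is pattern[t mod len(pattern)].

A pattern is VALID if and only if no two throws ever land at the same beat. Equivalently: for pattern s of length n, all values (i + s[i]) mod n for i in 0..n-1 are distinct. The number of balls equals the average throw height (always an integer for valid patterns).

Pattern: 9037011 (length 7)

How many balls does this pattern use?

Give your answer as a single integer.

Pattern = [9, 0, 3, 7, 0, 1, 1], length n = 7
  position 0: throw height = 9, running sum = 9
  position 1: throw height = 0, running sum = 9
  position 2: throw height = 3, running sum = 12
  position 3: throw height = 7, running sum = 19
  position 4: throw height = 0, running sum = 19
  position 5: throw height = 1, running sum = 20
  position 6: throw height = 1, running sum = 21
Total sum = 21; balls = sum / n = 21 / 7 = 3

Answer: 3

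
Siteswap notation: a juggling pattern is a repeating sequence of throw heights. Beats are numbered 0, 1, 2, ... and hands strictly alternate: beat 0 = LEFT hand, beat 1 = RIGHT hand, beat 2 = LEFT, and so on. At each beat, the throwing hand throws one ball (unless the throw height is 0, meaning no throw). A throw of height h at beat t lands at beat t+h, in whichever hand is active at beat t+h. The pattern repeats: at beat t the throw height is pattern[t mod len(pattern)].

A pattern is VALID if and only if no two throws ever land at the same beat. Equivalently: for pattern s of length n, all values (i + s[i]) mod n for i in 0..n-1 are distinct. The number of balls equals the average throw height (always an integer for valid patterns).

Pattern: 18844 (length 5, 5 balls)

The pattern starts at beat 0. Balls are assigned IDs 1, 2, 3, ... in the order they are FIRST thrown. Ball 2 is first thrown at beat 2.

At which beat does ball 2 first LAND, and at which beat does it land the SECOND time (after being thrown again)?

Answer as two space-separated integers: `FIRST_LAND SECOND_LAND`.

Beat 0 (L): throw ball1 h=1 -> lands@1:R; in-air after throw: [b1@1:R]
Beat 1 (R): throw ball1 h=8 -> lands@9:R; in-air after throw: [b1@9:R]
Beat 2 (L): throw ball2 h=8 -> lands@10:L; in-air after throw: [b1@9:R b2@10:L]
Beat 3 (R): throw ball3 h=4 -> lands@7:R; in-air after throw: [b3@7:R b1@9:R b2@10:L]
Beat 4 (L): throw ball4 h=4 -> lands@8:L; in-air after throw: [b3@7:R b4@8:L b1@9:R b2@10:L]
Beat 5 (R): throw ball5 h=1 -> lands@6:L; in-air after throw: [b5@6:L b3@7:R b4@8:L b1@9:R b2@10:L]
Beat 6 (L): throw ball5 h=8 -> lands@14:L; in-air after throw: [b3@7:R b4@8:L b1@9:R b2@10:L b5@14:L]
Beat 7 (R): throw ball3 h=8 -> lands@15:R; in-air after throw: [b4@8:L b1@9:R b2@10:L b5@14:L b3@15:R]
Beat 8 (L): throw ball4 h=4 -> lands@12:L; in-air after throw: [b1@9:R b2@10:L b4@12:L b5@14:L b3@15:R]
Beat 9 (R): throw ball1 h=4 -> lands@13:R; in-air after throw: [b2@10:L b4@12:L b1@13:R b5@14:L b3@15:R]
Beat 10 (L): throw ball2 h=1 -> lands@11:R; in-air after throw: [b2@11:R b4@12:L b1@13:R b5@14:L b3@15:R]
Beat 11 (R): throw ball2 h=8 -> lands@19:R; in-air after throw: [b4@12:L b1@13:R b5@14:L b3@15:R b2@19:R]
Ball 2: thrown@2 h=8 -> first land @10; rethrown@10 h=1 -> second land @11

Answer: 10 11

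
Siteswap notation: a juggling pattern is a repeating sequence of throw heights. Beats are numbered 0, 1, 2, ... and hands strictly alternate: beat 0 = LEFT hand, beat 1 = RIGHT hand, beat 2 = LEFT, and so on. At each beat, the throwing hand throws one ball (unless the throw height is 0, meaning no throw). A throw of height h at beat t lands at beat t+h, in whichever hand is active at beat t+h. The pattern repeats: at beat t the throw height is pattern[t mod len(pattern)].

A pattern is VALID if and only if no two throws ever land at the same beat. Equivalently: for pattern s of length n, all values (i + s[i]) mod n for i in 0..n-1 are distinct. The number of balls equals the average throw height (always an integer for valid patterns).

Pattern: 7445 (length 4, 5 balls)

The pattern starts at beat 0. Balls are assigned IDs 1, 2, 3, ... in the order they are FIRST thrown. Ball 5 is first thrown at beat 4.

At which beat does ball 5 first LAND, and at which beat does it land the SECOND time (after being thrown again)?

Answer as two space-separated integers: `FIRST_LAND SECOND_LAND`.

Answer: 11 16

Derivation:
Beat 0 (L): throw ball1 h=7 -> lands@7:R; in-air after throw: [b1@7:R]
Beat 1 (R): throw ball2 h=4 -> lands@5:R; in-air after throw: [b2@5:R b1@7:R]
Beat 2 (L): throw ball3 h=4 -> lands@6:L; in-air after throw: [b2@5:R b3@6:L b1@7:R]
Beat 3 (R): throw ball4 h=5 -> lands@8:L; in-air after throw: [b2@5:R b3@6:L b1@7:R b4@8:L]
Beat 4 (L): throw ball5 h=7 -> lands@11:R; in-air after throw: [b2@5:R b3@6:L b1@7:R b4@8:L b5@11:R]
Beat 5 (R): throw ball2 h=4 -> lands@9:R; in-air after throw: [b3@6:L b1@7:R b4@8:L b2@9:R b5@11:R]
Beat 6 (L): throw ball3 h=4 -> lands@10:L; in-air after throw: [b1@7:R b4@8:L b2@9:R b3@10:L b5@11:R]
Beat 7 (R): throw ball1 h=5 -> lands@12:L; in-air after throw: [b4@8:L b2@9:R b3@10:L b5@11:R b1@12:L]
Beat 8 (L): throw ball4 h=7 -> lands@15:R; in-air after throw: [b2@9:R b3@10:L b5@11:R b1@12:L b4@15:R]
Beat 9 (R): throw ball2 h=4 -> lands@13:R; in-air after throw: [b3@10:L b5@11:R b1@12:L b2@13:R b4@15:R]
Beat 10 (L): throw ball3 h=4 -> lands@14:L; in-air after throw: [b5@11:R b1@12:L b2@13:R b3@14:L b4@15:R]
Beat 11 (R): throw ball5 h=5 -> lands@16:L; in-air after throw: [b1@12:L b2@13:R b3@14:L b4@15:R b5@16:L]
Beat 12 (L): throw ball1 h=7 -> lands@19:R; in-air after throw: [b2@13:R b3@14:L b4@15:R b5@16:L b1@19:R]
Beat 13 (R): throw ball2 h=4 -> lands@17:R; in-air after throw: [b3@14:L b4@15:R b5@16:L b2@17:R b1@19:R]
Beat 14 (L): throw ball3 h=4 -> lands@18:L; in-air after throw: [b4@15:R b5@16:L b2@17:R b3@18:L b1@19:R]
Ball 5: thrown@4 h=7 -> first land @11; rethrown@11 h=5 -> second land @16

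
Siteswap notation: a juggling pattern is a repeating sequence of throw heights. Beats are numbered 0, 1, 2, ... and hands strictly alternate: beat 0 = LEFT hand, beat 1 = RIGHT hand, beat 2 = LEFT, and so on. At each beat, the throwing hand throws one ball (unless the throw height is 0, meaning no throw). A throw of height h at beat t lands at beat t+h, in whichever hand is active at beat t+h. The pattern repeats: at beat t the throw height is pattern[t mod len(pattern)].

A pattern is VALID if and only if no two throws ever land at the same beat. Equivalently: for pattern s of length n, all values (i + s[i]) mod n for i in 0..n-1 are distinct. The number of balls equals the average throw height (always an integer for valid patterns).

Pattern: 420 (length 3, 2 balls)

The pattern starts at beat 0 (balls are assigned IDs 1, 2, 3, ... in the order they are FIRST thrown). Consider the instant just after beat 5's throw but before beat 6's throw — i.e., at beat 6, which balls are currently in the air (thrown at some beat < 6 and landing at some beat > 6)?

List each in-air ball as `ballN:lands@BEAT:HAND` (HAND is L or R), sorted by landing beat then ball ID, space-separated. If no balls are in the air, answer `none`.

Answer: ball2:lands@7:R

Derivation:
Beat 0 (L): throw ball1 h=4 -> lands@4:L; in-air after throw: [b1@4:L]
Beat 1 (R): throw ball2 h=2 -> lands@3:R; in-air after throw: [b2@3:R b1@4:L]
Beat 3 (R): throw ball2 h=4 -> lands@7:R; in-air after throw: [b1@4:L b2@7:R]
Beat 4 (L): throw ball1 h=2 -> lands@6:L; in-air after throw: [b1@6:L b2@7:R]
Beat 6 (L): throw ball1 h=4 -> lands@10:L; in-air after throw: [b2@7:R b1@10:L]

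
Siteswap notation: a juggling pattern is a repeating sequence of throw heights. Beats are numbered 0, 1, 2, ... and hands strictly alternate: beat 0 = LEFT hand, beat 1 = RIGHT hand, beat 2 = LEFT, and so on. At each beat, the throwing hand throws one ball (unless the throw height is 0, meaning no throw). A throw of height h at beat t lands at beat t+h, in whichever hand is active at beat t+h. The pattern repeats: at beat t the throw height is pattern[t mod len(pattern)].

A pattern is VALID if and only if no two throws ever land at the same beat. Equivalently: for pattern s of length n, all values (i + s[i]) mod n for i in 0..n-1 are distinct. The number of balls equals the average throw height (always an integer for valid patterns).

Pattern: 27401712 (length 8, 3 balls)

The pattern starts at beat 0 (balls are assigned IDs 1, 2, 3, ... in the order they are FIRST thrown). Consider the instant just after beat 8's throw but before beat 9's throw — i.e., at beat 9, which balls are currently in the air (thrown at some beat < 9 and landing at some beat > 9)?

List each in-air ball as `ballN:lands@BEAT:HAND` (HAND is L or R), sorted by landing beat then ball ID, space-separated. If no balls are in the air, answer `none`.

Beat 0 (L): throw ball1 h=2 -> lands@2:L; in-air after throw: [b1@2:L]
Beat 1 (R): throw ball2 h=7 -> lands@8:L; in-air after throw: [b1@2:L b2@8:L]
Beat 2 (L): throw ball1 h=4 -> lands@6:L; in-air after throw: [b1@6:L b2@8:L]
Beat 4 (L): throw ball3 h=1 -> lands@5:R; in-air after throw: [b3@5:R b1@6:L b2@8:L]
Beat 5 (R): throw ball3 h=7 -> lands@12:L; in-air after throw: [b1@6:L b2@8:L b3@12:L]
Beat 6 (L): throw ball1 h=1 -> lands@7:R; in-air after throw: [b1@7:R b2@8:L b3@12:L]
Beat 7 (R): throw ball1 h=2 -> lands@9:R; in-air after throw: [b2@8:L b1@9:R b3@12:L]
Beat 8 (L): throw ball2 h=2 -> lands@10:L; in-air after throw: [b1@9:R b2@10:L b3@12:L]
Beat 9 (R): throw ball1 h=7 -> lands@16:L; in-air after throw: [b2@10:L b3@12:L b1@16:L]

Answer: ball2:lands@10:L ball3:lands@12:L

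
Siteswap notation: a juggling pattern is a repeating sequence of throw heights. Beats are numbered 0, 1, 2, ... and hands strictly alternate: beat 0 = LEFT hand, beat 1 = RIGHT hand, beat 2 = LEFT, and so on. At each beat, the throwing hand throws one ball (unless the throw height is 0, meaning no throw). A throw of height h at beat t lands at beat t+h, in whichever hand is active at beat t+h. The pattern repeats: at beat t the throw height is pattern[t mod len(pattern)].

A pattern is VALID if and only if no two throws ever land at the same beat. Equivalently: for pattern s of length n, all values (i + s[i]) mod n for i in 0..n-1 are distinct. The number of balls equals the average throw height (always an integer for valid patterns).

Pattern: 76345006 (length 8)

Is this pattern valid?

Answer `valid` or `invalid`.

Answer: invalid

Derivation:
i=0: (i + s[i]) mod n = (0 + 7) mod 8 = 7
i=1: (i + s[i]) mod n = (1 + 6) mod 8 = 7
i=2: (i + s[i]) mod n = (2 + 3) mod 8 = 5
i=3: (i + s[i]) mod n = (3 + 4) mod 8 = 7
i=4: (i + s[i]) mod n = (4 + 5) mod 8 = 1
i=5: (i + s[i]) mod n = (5 + 0) mod 8 = 5
i=6: (i + s[i]) mod n = (6 + 0) mod 8 = 6
i=7: (i + s[i]) mod n = (7 + 6) mod 8 = 5
Residues: [7, 7, 5, 7, 1, 5, 6, 5], distinct: False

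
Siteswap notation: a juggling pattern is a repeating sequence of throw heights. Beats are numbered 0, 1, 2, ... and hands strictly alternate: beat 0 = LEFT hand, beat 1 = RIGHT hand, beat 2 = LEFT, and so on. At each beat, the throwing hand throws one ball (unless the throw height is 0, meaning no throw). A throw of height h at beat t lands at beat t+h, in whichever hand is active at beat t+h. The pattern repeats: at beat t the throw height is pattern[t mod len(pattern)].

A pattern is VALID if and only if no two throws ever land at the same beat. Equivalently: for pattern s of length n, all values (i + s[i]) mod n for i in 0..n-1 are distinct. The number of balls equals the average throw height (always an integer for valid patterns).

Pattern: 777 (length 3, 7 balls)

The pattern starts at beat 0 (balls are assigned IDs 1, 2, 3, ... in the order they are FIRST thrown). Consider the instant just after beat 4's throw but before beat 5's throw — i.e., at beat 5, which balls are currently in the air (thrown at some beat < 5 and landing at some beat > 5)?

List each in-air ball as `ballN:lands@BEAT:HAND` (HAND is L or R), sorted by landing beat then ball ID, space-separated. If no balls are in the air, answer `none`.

Answer: ball1:lands@7:R ball2:lands@8:L ball3:lands@9:R ball4:lands@10:L ball5:lands@11:R

Derivation:
Beat 0 (L): throw ball1 h=7 -> lands@7:R; in-air after throw: [b1@7:R]
Beat 1 (R): throw ball2 h=7 -> lands@8:L; in-air after throw: [b1@7:R b2@8:L]
Beat 2 (L): throw ball3 h=7 -> lands@9:R; in-air after throw: [b1@7:R b2@8:L b3@9:R]
Beat 3 (R): throw ball4 h=7 -> lands@10:L; in-air after throw: [b1@7:R b2@8:L b3@9:R b4@10:L]
Beat 4 (L): throw ball5 h=7 -> lands@11:R; in-air after throw: [b1@7:R b2@8:L b3@9:R b4@10:L b5@11:R]
Beat 5 (R): throw ball6 h=7 -> lands@12:L; in-air after throw: [b1@7:R b2@8:L b3@9:R b4@10:L b5@11:R b6@12:L]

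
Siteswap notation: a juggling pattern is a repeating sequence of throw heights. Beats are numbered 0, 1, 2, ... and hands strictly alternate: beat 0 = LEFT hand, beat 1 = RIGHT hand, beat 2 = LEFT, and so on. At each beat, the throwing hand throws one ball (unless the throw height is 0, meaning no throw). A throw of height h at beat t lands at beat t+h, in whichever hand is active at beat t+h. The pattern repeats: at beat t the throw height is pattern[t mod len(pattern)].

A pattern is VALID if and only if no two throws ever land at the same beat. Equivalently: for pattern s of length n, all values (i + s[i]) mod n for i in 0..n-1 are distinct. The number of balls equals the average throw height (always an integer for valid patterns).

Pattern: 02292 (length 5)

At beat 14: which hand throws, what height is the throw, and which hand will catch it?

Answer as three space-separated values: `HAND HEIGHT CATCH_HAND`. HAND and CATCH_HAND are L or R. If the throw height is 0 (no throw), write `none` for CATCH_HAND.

Beat 14: 14 mod 2 = 0, so hand = L
Throw height = pattern[14 mod 5] = pattern[4] = 2
Lands at beat 14+2=16, 16 mod 2 = 0, so catch hand = L

Answer: L 2 L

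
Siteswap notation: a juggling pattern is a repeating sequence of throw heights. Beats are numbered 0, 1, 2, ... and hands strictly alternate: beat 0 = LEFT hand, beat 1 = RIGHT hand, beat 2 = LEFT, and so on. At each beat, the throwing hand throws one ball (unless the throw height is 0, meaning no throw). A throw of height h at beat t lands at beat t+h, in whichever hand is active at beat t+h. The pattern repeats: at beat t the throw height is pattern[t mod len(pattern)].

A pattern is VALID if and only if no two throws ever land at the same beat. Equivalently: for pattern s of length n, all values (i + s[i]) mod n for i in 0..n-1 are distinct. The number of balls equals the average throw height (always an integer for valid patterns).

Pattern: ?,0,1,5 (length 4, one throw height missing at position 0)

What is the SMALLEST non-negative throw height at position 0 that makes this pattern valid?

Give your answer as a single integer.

Answer: 2

Derivation:
i=0: s[i]=? (unknown)
i=1: (1 + 0) mod 4 = 1
i=2: (2 + 1) mod 4 = 3
i=3: (3 + 5) mod 4 = 0
Known residues: [0, 1, 3]; need a permutation of 0..3, so missing residue r = 2
Need (0 + s) mod 4 = 2; smallest s = (2 - 0) mod 4 = 2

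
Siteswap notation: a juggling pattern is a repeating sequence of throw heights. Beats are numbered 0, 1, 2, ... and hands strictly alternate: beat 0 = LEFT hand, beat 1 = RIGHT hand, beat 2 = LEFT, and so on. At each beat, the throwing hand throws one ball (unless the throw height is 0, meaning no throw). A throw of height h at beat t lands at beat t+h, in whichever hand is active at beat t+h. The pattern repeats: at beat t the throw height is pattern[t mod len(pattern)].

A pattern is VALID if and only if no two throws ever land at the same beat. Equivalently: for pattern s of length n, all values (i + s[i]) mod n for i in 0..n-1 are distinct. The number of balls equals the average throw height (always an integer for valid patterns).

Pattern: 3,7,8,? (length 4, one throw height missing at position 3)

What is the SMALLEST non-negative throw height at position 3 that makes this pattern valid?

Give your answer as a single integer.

i=0: (0 + 3) mod 4 = 3
i=1: (1 + 7) mod 4 = 0
i=2: (2 + 8) mod 4 = 2
i=3: s[i]=? (unknown)
Known residues: [0, 2, 3]; need a permutation of 0..3, so missing residue r = 1
Need (3 + s) mod 4 = 1; smallest s = (1 - 3) mod 4 = 2

Answer: 2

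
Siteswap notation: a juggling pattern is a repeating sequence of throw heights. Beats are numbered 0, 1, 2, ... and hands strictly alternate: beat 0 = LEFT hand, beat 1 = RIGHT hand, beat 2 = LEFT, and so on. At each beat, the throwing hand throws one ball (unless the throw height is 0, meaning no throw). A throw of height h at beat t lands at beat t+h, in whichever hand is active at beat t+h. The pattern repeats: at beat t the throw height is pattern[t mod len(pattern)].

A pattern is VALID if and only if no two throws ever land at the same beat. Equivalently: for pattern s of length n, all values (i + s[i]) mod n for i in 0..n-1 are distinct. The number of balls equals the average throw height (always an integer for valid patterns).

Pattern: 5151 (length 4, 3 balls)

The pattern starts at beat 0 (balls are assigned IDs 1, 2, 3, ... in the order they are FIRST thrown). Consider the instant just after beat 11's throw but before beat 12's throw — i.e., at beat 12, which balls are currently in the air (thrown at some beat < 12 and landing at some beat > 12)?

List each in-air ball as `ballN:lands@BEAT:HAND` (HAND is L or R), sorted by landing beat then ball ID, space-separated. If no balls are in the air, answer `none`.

Answer: ball2:lands@13:R ball3:lands@15:R

Derivation:
Beat 0 (L): throw ball1 h=5 -> lands@5:R; in-air after throw: [b1@5:R]
Beat 1 (R): throw ball2 h=1 -> lands@2:L; in-air after throw: [b2@2:L b1@5:R]
Beat 2 (L): throw ball2 h=5 -> lands@7:R; in-air after throw: [b1@5:R b2@7:R]
Beat 3 (R): throw ball3 h=1 -> lands@4:L; in-air after throw: [b3@4:L b1@5:R b2@7:R]
Beat 4 (L): throw ball3 h=5 -> lands@9:R; in-air after throw: [b1@5:R b2@7:R b3@9:R]
Beat 5 (R): throw ball1 h=1 -> lands@6:L; in-air after throw: [b1@6:L b2@7:R b3@9:R]
Beat 6 (L): throw ball1 h=5 -> lands@11:R; in-air after throw: [b2@7:R b3@9:R b1@11:R]
Beat 7 (R): throw ball2 h=1 -> lands@8:L; in-air after throw: [b2@8:L b3@9:R b1@11:R]
Beat 8 (L): throw ball2 h=5 -> lands@13:R; in-air after throw: [b3@9:R b1@11:R b2@13:R]
Beat 9 (R): throw ball3 h=1 -> lands@10:L; in-air after throw: [b3@10:L b1@11:R b2@13:R]
Beat 10 (L): throw ball3 h=5 -> lands@15:R; in-air after throw: [b1@11:R b2@13:R b3@15:R]
Beat 11 (R): throw ball1 h=1 -> lands@12:L; in-air after throw: [b1@12:L b2@13:R b3@15:R]
Beat 12 (L): throw ball1 h=5 -> lands@17:R; in-air after throw: [b2@13:R b3@15:R b1@17:R]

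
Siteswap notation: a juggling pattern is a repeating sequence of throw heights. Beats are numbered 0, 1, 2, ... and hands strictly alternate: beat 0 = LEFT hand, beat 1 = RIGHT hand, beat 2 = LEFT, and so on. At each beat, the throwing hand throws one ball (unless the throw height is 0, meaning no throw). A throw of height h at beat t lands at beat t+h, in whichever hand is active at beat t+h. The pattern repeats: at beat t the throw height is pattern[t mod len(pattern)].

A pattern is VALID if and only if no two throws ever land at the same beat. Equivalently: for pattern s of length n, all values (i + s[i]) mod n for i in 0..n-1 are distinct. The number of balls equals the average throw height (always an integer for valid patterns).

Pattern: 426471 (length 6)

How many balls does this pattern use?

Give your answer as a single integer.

Answer: 4

Derivation:
Pattern = [4, 2, 6, 4, 7, 1], length n = 6
  position 0: throw height = 4, running sum = 4
  position 1: throw height = 2, running sum = 6
  position 2: throw height = 6, running sum = 12
  position 3: throw height = 4, running sum = 16
  position 4: throw height = 7, running sum = 23
  position 5: throw height = 1, running sum = 24
Total sum = 24; balls = sum / n = 24 / 6 = 4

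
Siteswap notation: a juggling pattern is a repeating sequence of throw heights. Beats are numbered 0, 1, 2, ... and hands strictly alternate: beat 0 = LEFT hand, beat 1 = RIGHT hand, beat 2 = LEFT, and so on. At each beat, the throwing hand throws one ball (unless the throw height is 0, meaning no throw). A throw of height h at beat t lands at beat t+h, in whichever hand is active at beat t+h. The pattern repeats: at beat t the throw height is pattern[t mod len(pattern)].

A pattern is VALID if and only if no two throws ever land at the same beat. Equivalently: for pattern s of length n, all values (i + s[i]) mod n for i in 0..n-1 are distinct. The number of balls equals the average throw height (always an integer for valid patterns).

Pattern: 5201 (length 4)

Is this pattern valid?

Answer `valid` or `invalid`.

Answer: valid

Derivation:
i=0: (i + s[i]) mod n = (0 + 5) mod 4 = 1
i=1: (i + s[i]) mod n = (1 + 2) mod 4 = 3
i=2: (i + s[i]) mod n = (2 + 0) mod 4 = 2
i=3: (i + s[i]) mod n = (3 + 1) mod 4 = 0
Residues: [1, 3, 2, 0], distinct: True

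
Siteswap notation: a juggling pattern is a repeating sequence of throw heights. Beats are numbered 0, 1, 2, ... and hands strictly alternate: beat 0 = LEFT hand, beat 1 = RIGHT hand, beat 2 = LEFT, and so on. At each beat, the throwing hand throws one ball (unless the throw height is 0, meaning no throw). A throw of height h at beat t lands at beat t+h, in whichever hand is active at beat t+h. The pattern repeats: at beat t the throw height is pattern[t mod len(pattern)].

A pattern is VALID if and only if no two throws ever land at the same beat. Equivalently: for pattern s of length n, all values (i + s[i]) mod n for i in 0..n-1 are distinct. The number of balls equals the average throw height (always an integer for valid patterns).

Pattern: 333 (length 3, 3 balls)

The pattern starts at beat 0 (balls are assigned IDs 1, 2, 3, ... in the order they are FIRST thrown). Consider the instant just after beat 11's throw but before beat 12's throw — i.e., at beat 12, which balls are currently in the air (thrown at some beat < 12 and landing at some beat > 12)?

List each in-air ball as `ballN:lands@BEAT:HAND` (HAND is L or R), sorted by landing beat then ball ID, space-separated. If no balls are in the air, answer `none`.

Answer: ball2:lands@13:R ball3:lands@14:L

Derivation:
Beat 0 (L): throw ball1 h=3 -> lands@3:R; in-air after throw: [b1@3:R]
Beat 1 (R): throw ball2 h=3 -> lands@4:L; in-air after throw: [b1@3:R b2@4:L]
Beat 2 (L): throw ball3 h=3 -> lands@5:R; in-air after throw: [b1@3:R b2@4:L b3@5:R]
Beat 3 (R): throw ball1 h=3 -> lands@6:L; in-air after throw: [b2@4:L b3@5:R b1@6:L]
Beat 4 (L): throw ball2 h=3 -> lands@7:R; in-air after throw: [b3@5:R b1@6:L b2@7:R]
Beat 5 (R): throw ball3 h=3 -> lands@8:L; in-air after throw: [b1@6:L b2@7:R b3@8:L]
Beat 6 (L): throw ball1 h=3 -> lands@9:R; in-air after throw: [b2@7:R b3@8:L b1@9:R]
Beat 7 (R): throw ball2 h=3 -> lands@10:L; in-air after throw: [b3@8:L b1@9:R b2@10:L]
Beat 8 (L): throw ball3 h=3 -> lands@11:R; in-air after throw: [b1@9:R b2@10:L b3@11:R]
Beat 9 (R): throw ball1 h=3 -> lands@12:L; in-air after throw: [b2@10:L b3@11:R b1@12:L]
Beat 10 (L): throw ball2 h=3 -> lands@13:R; in-air after throw: [b3@11:R b1@12:L b2@13:R]
Beat 11 (R): throw ball3 h=3 -> lands@14:L; in-air after throw: [b1@12:L b2@13:R b3@14:L]
Beat 12 (L): throw ball1 h=3 -> lands@15:R; in-air after throw: [b2@13:R b3@14:L b1@15:R]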